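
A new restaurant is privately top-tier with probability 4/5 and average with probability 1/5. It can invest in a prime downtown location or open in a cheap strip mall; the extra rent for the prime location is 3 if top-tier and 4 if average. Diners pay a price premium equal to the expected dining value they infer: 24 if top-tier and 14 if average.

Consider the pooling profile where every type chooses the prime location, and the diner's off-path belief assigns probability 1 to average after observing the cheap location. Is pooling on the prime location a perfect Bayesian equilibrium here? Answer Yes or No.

On path, the diner holds the prior and pays 4/5·24 + 1/5·14 = 22. Off path (the cheap location), believing average, it pays 14.
top-tier: the prime location nets 22 − 3 = 19; the cheap location nets 14. top-tier stays.
average: the prime location nets 22 − 4 = 18; the cheap location nets 14. average stays.
No type deviates, so pooling is sustained.

Yes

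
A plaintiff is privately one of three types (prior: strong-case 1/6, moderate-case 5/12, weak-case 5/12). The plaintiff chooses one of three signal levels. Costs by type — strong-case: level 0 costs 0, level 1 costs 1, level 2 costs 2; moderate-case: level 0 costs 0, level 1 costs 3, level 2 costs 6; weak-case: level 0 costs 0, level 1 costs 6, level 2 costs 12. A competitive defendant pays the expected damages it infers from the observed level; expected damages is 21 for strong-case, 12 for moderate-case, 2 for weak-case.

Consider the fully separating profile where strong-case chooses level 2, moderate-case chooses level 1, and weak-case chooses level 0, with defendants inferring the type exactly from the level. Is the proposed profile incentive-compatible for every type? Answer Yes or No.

Separating settlements: level 2 → 21, level 1 → 12, level 0 → 2.
strong-case (assigned level 2): level 0: 2 − 0 = 2; level 1: 12 − 1 = 11; level 2: 21 − 2 = 19. strong-case stays.
moderate-case (assigned level 1): level 0: 2 − 0 = 2; level 1: 12 − 3 = 9; level 2: 21 − 6 = 15. moderate-case prefers level 2.
weak-case (assigned level 0): level 0: 2 − 0 = 2; level 1: 12 − 6 = 6; level 2: 21 − 12 = 9. weak-case prefers level 2.
At least one type deviates; the separating profile fails.

No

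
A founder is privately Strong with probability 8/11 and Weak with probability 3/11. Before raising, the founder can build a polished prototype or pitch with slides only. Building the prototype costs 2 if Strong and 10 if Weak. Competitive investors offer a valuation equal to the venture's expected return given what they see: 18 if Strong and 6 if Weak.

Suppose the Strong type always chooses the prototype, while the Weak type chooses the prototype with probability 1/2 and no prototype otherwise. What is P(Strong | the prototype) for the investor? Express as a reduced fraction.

16/19

P(the prototype) = (8/11)·1 + (3/11)·(1/2) = 19/22.
By Bayes' rule, P(Strong | the prototype) = (8/11) / (19/22) = 16/19.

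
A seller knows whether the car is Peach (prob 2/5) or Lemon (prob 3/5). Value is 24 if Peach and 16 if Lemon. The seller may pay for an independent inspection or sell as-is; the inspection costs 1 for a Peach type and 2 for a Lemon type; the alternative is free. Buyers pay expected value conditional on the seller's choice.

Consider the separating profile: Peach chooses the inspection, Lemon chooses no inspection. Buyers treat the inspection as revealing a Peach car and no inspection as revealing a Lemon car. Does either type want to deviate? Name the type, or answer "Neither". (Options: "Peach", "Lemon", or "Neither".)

Lemon

The inspection pays 24; no inspection pays 16.
Peach: assigned the inspection, nets 24 − 1 = 23; deviating to no inspection nets 16.
Lemon: assigned no inspection, nets 16; deviating to the inspection nets 24 − 2 = 22.
The Lemon type gains 6 by deviating.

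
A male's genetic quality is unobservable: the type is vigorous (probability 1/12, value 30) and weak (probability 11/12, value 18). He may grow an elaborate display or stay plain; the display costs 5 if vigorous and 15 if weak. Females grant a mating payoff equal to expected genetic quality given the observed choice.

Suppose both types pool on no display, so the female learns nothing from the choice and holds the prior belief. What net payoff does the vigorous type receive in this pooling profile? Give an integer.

Pooled mating payoff = 1/12·30 + 11/12·18 = 19.
vigorous pays no cost for no display, so net payoff = 19.

19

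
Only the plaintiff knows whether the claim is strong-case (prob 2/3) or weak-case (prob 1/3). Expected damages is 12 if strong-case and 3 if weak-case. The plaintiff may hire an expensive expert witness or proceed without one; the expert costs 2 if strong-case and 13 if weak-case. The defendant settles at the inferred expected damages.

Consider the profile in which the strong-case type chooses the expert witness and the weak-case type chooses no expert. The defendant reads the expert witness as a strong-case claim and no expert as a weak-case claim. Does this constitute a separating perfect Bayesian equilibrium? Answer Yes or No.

Yes

Under these beliefs, the expert witness earns settlement 12 and no expert earns settlement 3.
strong-case: the expert witness nets 12 − 2 = 10; no expert nets 3. strong-case prefers the expert witness.
weak-case: the expert witness nets 12 − 13 = -1; no expert nets 3. weak-case prefers no expert.
Neither type deviates, so the separating profile is an equilibrium.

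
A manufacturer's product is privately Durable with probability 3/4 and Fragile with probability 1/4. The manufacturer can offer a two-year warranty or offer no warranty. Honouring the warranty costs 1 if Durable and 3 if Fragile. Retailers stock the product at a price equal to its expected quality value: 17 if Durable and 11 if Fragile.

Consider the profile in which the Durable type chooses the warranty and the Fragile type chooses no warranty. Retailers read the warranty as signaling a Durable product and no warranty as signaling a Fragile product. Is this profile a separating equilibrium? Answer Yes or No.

Under these beliefs, the warranty earns price 17 and no warranty earns price 11.
Durable: the warranty nets 17 − 1 = 16; no warranty nets 11. Durable prefers the warranty.
Fragile: the warranty nets 17 − 3 = 14; no warranty nets 11. Fragile would deviate to the warranty.
Fragile has a profitable deviation, so the profile is not an equilibrium.

No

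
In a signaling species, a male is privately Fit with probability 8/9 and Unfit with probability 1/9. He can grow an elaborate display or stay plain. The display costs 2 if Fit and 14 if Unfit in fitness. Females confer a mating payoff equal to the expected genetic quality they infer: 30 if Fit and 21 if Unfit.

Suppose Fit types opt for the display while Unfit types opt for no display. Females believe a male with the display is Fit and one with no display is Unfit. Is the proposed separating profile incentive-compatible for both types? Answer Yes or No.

Under these beliefs, the display earns mating payoff 30 and no display earns mating payoff 21.
Fit: the display nets 30 − 2 = 28; no display nets 21. Fit prefers the display.
Unfit: the display nets 30 − 14 = 16; no display nets 21. Unfit prefers no display.
Neither type deviates, so the separating profile is an equilibrium.

Yes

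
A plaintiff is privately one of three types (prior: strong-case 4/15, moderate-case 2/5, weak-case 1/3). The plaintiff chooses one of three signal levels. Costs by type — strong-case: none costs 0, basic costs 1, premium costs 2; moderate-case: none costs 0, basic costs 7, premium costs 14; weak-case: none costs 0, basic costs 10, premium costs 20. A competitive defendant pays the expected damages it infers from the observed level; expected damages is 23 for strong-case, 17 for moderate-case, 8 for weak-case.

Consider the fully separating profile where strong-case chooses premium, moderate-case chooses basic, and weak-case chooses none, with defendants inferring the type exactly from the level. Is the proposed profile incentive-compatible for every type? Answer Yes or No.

Separating settlements: premium → 23, basic → 17, none → 8.
strong-case (assigned premium): none: 8 − 0 = 8; basic: 17 − 1 = 16; premium: 23 − 2 = 21. strong-case stays.
moderate-case (assigned basic): none: 8 − 0 = 8; basic: 17 − 7 = 10; premium: 23 − 14 = 9. moderate-case stays.
weak-case (assigned none): none: 8 − 0 = 8; basic: 17 − 10 = 7; premium: 23 − 20 = 3. weak-case stays.
Every type prefers its assigned level; separation holds.

Yes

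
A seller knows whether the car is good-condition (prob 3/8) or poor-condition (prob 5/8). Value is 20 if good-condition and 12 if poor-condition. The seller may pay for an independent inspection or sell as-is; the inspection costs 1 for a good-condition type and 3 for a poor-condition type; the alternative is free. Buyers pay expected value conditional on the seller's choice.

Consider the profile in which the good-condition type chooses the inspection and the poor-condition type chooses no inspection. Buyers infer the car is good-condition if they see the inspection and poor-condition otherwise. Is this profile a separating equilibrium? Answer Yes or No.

No

Under these beliefs, the inspection earns price 20 and no inspection earns price 12.
good-condition: the inspection nets 20 − 1 = 19; no inspection nets 12. good-condition prefers the inspection.
poor-condition: the inspection nets 20 − 3 = 17; no inspection nets 12. poor-condition would deviate to the inspection.
poor-condition has a profitable deviation, so the profile is not an equilibrium.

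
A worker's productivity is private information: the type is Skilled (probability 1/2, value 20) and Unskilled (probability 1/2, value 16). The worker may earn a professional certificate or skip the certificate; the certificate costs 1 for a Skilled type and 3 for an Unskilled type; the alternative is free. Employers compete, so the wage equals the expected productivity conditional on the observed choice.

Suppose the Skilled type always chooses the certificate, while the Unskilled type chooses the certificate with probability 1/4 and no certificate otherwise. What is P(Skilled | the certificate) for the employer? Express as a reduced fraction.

4/5

P(the certificate) = (1/2)·1 + (1/2)·(1/4) = 5/8.
By Bayes' rule, P(Skilled | the certificate) = (1/2) / (5/8) = 4/5.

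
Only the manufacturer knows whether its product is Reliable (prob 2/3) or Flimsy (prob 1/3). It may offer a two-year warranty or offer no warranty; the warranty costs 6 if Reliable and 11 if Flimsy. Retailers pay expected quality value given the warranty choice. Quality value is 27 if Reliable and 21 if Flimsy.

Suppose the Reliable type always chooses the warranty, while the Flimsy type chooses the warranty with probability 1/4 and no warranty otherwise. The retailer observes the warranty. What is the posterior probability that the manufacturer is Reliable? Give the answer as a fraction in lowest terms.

P(the warranty) = (2/3)·1 + (1/3)·(1/4) = 3/4.
By Bayes' rule, P(Reliable | the warranty) = (2/3) / (3/4) = 8/9.

8/9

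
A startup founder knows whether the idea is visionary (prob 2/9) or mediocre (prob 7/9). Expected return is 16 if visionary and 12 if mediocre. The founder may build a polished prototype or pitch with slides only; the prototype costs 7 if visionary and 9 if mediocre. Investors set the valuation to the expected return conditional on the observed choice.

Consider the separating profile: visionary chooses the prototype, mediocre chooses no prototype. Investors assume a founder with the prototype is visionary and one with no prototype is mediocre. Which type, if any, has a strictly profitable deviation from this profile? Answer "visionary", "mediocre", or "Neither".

visionary

The prototype pays 16; no prototype pays 12.
visionary: assigned the prototype, nets 16 − 7 = 9; deviating to no prototype nets 12.
mediocre: assigned no prototype, nets 12; deviating to the prototype nets 16 − 9 = 7.
The visionary type gains 3 by deviating.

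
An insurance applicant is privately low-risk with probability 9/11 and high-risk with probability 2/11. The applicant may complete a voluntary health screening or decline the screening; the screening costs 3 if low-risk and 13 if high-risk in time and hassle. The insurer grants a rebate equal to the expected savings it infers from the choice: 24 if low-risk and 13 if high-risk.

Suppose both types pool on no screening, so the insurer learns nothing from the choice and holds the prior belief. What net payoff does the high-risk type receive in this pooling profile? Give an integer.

22

Pooled rebate = 9/11·24 + 2/11·13 = 22.
high-risk pays no cost for no screening, so net payoff = 22.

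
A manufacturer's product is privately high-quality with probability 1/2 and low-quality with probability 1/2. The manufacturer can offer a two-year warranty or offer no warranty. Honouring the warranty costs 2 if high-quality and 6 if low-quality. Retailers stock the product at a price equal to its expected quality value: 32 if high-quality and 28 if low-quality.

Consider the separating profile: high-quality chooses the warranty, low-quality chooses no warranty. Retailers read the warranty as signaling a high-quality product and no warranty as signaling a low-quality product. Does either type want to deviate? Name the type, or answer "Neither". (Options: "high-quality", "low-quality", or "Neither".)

Neither

The warranty pays 32; no warranty pays 28.
high-quality: assigned the warranty, nets 32 − 2 = 30; deviating to no warranty nets 28.
low-quality: assigned no warranty, nets 28; deviating to the warranty nets 32 − 6 = 26.
Both types strictly prefer their assigned action; no profitable deviation.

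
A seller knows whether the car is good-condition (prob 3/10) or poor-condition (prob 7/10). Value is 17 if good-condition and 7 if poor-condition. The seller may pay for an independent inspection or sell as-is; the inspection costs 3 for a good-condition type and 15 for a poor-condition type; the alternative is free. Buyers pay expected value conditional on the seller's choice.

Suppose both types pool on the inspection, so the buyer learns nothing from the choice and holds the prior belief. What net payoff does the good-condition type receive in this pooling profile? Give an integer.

Pooled price = 3/10·17 + 7/10·7 = 10.
good-condition pays cost 3 for the inspection, so net payoff = 10 − 3 = 7.

7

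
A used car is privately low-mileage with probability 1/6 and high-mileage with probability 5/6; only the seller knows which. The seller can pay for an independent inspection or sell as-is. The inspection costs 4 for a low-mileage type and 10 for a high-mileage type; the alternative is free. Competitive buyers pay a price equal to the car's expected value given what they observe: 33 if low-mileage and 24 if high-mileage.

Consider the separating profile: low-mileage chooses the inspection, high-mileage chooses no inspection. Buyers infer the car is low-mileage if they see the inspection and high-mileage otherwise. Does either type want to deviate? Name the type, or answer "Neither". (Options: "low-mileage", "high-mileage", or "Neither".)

The inspection pays 33; no inspection pays 24.
low-mileage: assigned the inspection, nets 33 − 4 = 29; deviating to no inspection nets 24.
high-mileage: assigned no inspection, nets 24; deviating to the inspection nets 33 − 10 = 23.
Both types strictly prefer their assigned action; no profitable deviation.

Neither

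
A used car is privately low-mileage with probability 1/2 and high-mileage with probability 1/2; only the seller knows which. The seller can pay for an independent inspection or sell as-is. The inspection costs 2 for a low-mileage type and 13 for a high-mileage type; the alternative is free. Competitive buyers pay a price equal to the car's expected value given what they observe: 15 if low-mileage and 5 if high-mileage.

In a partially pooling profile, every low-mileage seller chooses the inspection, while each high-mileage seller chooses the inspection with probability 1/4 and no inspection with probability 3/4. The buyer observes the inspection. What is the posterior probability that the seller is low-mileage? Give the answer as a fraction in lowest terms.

P(the inspection) = (1/2)·1 + (1/2)·(1/4) = 5/8.
By Bayes' rule, P(low-mileage | the inspection) = (1/2) / (5/8) = 4/5.

4/5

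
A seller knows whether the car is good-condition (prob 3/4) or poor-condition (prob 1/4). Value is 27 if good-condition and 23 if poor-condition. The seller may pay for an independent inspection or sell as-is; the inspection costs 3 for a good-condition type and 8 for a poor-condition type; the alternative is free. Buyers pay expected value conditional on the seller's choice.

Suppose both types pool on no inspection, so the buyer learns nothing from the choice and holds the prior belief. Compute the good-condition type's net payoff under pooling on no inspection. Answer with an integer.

26

Pooled price = 3/4·27 + 1/4·23 = 26.
good-condition pays no cost for no inspection, so net payoff = 26.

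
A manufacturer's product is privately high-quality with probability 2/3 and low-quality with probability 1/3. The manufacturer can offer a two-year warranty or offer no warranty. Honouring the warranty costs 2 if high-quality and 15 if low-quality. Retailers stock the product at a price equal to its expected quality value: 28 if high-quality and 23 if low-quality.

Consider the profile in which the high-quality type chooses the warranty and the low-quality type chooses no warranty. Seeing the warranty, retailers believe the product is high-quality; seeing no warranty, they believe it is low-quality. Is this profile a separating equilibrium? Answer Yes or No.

Yes

Under these beliefs, the warranty earns price 28 and no warranty earns price 23.
high-quality: the warranty nets 28 − 2 = 26; no warranty nets 23. high-quality prefers the warranty.
low-quality: the warranty nets 28 − 15 = 13; no warranty nets 23. low-quality prefers no warranty.
Neither type deviates, so the separating profile is an equilibrium.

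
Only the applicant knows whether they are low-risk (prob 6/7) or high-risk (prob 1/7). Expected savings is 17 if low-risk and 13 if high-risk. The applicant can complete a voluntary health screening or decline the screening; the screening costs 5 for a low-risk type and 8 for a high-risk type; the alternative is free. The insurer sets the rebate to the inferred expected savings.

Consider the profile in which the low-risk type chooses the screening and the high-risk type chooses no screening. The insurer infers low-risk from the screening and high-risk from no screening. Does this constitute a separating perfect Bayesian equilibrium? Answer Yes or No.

Under these beliefs, the screening earns rebate 17 and no screening earns rebate 13.
low-risk: the screening nets 17 − 5 = 12; no screening nets 13. low-risk would deviate to no screening.
high-risk: the screening nets 17 − 8 = 9; no screening nets 13. high-risk prefers no screening.
low-risk has a profitable deviation, so the profile is not an equilibrium.

No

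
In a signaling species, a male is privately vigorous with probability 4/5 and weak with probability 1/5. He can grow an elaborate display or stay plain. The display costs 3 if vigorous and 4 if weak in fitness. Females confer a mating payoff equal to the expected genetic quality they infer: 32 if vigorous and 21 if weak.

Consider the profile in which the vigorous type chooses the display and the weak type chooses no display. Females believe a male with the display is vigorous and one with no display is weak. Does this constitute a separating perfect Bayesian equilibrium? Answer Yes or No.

Under these beliefs, the display earns mating payoff 32 and no display earns mating payoff 21.
vigorous: the display nets 32 − 3 = 29; no display nets 21. vigorous prefers the display.
weak: the display nets 32 − 4 = 28; no display nets 21. weak would deviate to the display.
weak has a profitable deviation, so the profile is not an equilibrium.

No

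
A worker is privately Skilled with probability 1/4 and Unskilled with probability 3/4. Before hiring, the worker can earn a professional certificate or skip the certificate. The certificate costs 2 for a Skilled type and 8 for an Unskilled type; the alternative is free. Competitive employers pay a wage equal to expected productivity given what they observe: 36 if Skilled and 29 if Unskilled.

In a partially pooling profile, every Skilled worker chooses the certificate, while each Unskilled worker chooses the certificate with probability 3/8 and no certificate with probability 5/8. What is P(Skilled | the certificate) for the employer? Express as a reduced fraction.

P(the certificate) = (1/4)·1 + (3/4)·(3/8) = 17/32.
By Bayes' rule, P(Skilled | the certificate) = (1/4) / (17/32) = 8/17.

8/17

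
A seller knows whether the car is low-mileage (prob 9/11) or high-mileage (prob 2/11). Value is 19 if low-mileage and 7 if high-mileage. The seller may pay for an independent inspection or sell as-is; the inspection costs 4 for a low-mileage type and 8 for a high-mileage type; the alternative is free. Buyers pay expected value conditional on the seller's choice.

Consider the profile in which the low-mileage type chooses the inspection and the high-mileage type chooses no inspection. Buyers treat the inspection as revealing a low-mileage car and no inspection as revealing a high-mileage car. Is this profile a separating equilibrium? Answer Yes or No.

Under these beliefs, the inspection earns price 19 and no inspection earns price 7.
low-mileage: the inspection nets 19 − 4 = 15; no inspection nets 7. low-mileage prefers the inspection.
high-mileage: the inspection nets 19 − 8 = 11; no inspection nets 7. high-mileage would deviate to the inspection.
high-mileage has a profitable deviation, so the profile is not an equilibrium.

No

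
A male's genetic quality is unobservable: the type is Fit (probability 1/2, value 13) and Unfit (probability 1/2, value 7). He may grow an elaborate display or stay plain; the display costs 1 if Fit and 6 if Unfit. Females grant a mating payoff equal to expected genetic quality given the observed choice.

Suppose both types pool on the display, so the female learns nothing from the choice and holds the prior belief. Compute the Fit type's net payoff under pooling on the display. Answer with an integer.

9

Pooled mating payoff = 1/2·13 + 1/2·7 = 10.
Fit pays cost 1 for the display, so net payoff = 10 − 1 = 9.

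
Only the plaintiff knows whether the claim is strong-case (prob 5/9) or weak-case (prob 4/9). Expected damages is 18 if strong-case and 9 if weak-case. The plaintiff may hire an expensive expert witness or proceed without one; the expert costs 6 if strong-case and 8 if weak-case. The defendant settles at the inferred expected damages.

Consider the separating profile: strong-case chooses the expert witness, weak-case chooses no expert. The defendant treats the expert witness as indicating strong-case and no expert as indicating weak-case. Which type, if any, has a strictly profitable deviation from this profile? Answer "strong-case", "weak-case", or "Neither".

weak-case

The expert witness pays 18; no expert pays 9.
strong-case: assigned the expert witness, nets 18 − 6 = 12; deviating to no expert nets 9.
weak-case: assigned no expert, nets 9; deviating to the expert witness nets 18 − 8 = 10.
The weak-case type gains 1 by deviating.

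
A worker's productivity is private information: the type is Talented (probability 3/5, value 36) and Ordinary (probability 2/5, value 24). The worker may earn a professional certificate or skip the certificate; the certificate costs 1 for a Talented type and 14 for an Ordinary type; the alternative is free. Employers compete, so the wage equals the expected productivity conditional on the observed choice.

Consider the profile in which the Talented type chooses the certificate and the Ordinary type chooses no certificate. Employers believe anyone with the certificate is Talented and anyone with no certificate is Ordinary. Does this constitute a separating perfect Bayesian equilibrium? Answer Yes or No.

Yes

Under these beliefs, the certificate earns wage 36 and no certificate earns wage 24.
Talented: the certificate nets 36 − 1 = 35; no certificate nets 24. Talented prefers the certificate.
Ordinary: the certificate nets 36 − 14 = 22; no certificate nets 24. Ordinary prefers no certificate.
Neither type deviates, so the separating profile is an equilibrium.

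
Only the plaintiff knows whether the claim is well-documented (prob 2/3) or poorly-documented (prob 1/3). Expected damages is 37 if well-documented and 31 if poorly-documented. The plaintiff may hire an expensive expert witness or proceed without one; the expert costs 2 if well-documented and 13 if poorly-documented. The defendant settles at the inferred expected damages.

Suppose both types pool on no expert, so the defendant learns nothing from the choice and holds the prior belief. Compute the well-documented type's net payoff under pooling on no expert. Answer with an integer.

Pooled settlement = 2/3·37 + 1/3·31 = 35.
well-documented pays no cost for no expert, so net payoff = 35.

35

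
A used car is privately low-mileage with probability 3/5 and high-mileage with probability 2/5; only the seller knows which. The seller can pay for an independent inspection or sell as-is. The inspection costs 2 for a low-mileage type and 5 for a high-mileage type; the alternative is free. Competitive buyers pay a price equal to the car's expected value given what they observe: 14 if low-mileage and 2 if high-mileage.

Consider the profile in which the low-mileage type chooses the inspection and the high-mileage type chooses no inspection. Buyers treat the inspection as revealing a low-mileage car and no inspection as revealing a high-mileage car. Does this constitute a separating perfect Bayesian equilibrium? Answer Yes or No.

No

Under these beliefs, the inspection earns price 14 and no inspection earns price 2.
low-mileage: the inspection nets 14 − 2 = 12; no inspection nets 2. low-mileage prefers the inspection.
high-mileage: the inspection nets 14 − 5 = 9; no inspection nets 2. high-mileage would deviate to the inspection.
high-mileage has a profitable deviation, so the profile is not an equilibrium.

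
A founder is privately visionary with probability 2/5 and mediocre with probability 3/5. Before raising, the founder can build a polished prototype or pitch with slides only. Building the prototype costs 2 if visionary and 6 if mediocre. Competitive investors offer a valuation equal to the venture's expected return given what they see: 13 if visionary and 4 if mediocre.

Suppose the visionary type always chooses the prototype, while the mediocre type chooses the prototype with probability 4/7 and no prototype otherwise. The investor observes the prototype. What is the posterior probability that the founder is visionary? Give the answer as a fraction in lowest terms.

P(the prototype) = (2/5)·1 + (3/5)·(4/7) = 26/35.
By Bayes' rule, P(visionary | the prototype) = (2/5) / (26/35) = 7/13.

7/13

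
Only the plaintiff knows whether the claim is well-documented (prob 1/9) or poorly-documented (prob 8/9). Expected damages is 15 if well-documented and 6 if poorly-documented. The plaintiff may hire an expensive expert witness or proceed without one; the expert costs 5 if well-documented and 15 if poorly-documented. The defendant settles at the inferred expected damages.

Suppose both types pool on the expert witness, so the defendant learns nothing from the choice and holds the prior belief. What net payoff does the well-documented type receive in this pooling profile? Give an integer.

Pooled settlement = 1/9·15 + 8/9·6 = 7.
well-documented pays cost 5 for the expert witness, so net payoff = 7 − 5 = 2.

2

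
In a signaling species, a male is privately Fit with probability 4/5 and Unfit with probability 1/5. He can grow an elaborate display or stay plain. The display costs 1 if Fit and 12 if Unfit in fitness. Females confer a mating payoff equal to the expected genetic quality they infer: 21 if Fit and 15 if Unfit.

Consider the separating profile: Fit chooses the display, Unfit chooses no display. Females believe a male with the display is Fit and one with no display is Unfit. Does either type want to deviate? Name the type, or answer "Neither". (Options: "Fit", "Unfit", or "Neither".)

The display pays 21; no display pays 15.
Fit: assigned the display, nets 21 − 1 = 20; deviating to no display nets 15.
Unfit: assigned no display, nets 15; deviating to the display nets 21 − 12 = 9.
Both types strictly prefer their assigned action; no profitable deviation.

Neither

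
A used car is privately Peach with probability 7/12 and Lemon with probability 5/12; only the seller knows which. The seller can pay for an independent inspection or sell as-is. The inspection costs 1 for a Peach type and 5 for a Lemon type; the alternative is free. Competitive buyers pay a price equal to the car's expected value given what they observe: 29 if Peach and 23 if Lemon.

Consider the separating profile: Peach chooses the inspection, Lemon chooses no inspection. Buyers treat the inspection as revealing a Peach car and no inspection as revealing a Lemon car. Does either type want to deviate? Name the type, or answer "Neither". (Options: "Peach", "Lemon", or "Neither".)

The inspection pays 29; no inspection pays 23.
Peach: assigned the inspection, nets 29 − 1 = 28; deviating to no inspection nets 23.
Lemon: assigned no inspection, nets 23; deviating to the inspection nets 29 − 5 = 24.
The Lemon type gains 1 by deviating.

Lemon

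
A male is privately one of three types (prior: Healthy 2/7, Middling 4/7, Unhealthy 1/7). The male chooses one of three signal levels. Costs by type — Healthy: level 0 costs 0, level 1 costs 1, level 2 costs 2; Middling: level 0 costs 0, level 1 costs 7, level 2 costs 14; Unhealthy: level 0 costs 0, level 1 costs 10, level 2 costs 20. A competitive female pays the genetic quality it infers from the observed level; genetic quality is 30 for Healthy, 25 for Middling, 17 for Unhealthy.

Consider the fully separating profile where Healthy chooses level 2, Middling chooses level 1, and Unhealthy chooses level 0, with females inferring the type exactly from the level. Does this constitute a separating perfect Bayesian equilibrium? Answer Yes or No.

Separating mating payoffs: level 2 → 30, level 1 → 25, level 0 → 17.
Healthy (assigned level 2): level 0: 17 − 0 = 17; level 1: 25 − 1 = 24; level 2: 30 − 2 = 28. Healthy stays.
Middling (assigned level 1): level 0: 17 − 0 = 17; level 1: 25 − 7 = 18; level 2: 30 − 14 = 16. Middling stays.
Unhealthy (assigned level 0): level 0: 17 − 0 = 17; level 1: 25 − 10 = 15; level 2: 30 − 20 = 10. Unhealthy stays.
Every type prefers its assigned level; separation holds.

Yes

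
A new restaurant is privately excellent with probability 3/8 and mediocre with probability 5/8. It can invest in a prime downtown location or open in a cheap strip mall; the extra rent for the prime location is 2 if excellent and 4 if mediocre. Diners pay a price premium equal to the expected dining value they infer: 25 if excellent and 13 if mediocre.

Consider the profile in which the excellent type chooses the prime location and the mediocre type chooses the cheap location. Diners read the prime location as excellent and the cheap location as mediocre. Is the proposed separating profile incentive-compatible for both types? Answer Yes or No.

Under these beliefs, the prime location earns price premium 25 and the cheap location earns price premium 13.
excellent: the prime location nets 25 − 2 = 23; the cheap location nets 13. excellent prefers the prime location.
mediocre: the prime location nets 25 − 4 = 21; the cheap location nets 13. mediocre would deviate to the prime location.
mediocre has a profitable deviation, so the profile is not an equilibrium.

No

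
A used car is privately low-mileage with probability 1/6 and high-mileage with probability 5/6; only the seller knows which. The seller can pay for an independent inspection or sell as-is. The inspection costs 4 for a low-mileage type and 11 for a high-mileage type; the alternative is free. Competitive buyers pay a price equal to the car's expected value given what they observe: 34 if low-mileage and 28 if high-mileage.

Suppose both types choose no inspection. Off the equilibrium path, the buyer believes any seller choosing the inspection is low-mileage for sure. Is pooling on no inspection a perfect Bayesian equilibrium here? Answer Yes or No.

On path, the buyer holds the prior and pays 1/6·34 + 5/6·28 = 29. Off path (the inspection), believing low-mileage, it pays 34.
low-mileage: no inspection nets 29; the inspection nets 34 − 4 = 30. low-mileage would deviate.
high-mileage: no inspection nets 29; the inspection nets 34 − 11 = 23. high-mileage stays.
A type deviates, so pooling fails.

No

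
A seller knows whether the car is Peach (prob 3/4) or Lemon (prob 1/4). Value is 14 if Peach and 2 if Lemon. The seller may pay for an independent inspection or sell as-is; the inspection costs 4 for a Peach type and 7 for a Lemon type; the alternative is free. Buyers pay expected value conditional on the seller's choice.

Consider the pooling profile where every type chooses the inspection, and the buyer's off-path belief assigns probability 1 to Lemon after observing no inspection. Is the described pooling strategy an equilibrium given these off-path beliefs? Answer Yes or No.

On path, the buyer holds the prior and pays 3/4·14 + 1/4·2 = 11. Off path (no inspection), believing Lemon, it pays 2.
Peach: the inspection nets 11 − 4 = 7; no inspection nets 2. Peach stays.
Lemon: the inspection nets 11 − 7 = 4; no inspection nets 2. Lemon stays.
No type deviates, so pooling is sustained.

Yes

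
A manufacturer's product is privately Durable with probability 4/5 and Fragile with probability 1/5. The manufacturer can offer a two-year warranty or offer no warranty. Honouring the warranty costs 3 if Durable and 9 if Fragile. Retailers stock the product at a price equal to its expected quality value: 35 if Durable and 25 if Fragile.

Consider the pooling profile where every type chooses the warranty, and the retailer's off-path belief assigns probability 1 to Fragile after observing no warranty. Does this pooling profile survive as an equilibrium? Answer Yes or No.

On path, the retailer holds the prior and pays 4/5·35 + 1/5·25 = 33. Off path (no warranty), believing Fragile, it pays 25.
Durable: the warranty nets 33 − 3 = 30; no warranty nets 25. Durable stays.
Fragile: the warranty nets 33 − 9 = 24; no warranty nets 25. Fragile would deviate.
A type deviates, so pooling fails.

No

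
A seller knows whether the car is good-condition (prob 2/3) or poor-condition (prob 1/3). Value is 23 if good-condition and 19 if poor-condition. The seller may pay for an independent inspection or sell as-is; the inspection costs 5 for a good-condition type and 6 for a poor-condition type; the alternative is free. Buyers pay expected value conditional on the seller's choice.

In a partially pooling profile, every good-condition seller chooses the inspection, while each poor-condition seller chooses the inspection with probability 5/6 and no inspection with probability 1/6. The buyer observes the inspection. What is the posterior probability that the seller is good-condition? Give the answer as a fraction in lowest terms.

P(the inspection) = (2/3)·1 + (1/3)·(5/6) = 17/18.
By Bayes' rule, P(good-condition | the inspection) = (2/3) / (17/18) = 12/17.

12/17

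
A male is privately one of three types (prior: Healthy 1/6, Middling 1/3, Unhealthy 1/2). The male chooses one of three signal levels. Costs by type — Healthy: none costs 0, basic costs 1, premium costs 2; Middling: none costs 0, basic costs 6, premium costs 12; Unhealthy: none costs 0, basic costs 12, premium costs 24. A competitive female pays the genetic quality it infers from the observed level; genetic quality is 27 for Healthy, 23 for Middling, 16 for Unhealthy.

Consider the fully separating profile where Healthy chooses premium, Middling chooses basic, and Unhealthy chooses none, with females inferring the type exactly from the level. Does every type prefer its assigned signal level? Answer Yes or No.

Separating mating payoffs: premium → 27, basic → 23, none → 16.
Healthy (assigned premium): none: 16 − 0 = 16; basic: 23 − 1 = 22; premium: 27 − 2 = 25. Healthy stays.
Middling (assigned basic): none: 16 − 0 = 16; basic: 23 − 6 = 17; premium: 27 − 12 = 15. Middling stays.
Unhealthy (assigned none): none: 16 − 0 = 16; basic: 23 − 12 = 11; premium: 27 − 24 = 3. Unhealthy stays.
Every type prefers its assigned level; separation holds.

Yes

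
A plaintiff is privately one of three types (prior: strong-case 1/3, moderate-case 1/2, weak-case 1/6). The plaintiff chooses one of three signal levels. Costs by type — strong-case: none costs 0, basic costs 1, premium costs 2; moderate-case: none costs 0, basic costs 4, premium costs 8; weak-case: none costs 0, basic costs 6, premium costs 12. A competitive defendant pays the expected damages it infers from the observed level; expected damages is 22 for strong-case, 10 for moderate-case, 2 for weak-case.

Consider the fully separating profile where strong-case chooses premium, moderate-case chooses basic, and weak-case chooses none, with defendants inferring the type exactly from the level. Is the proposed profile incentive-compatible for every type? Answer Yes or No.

No

Separating settlements: premium → 22, basic → 10, none → 2.
strong-case (assigned premium): none: 2 − 0 = 2; basic: 10 − 1 = 9; premium: 22 − 2 = 20. strong-case stays.
moderate-case (assigned basic): none: 2 − 0 = 2; basic: 10 − 4 = 6; premium: 22 − 8 = 14. moderate-case prefers premium.
weak-case (assigned none): none: 2 − 0 = 2; basic: 10 − 6 = 4; premium: 22 − 12 = 10. weak-case prefers premium.
At least one type deviates; the separating profile fails.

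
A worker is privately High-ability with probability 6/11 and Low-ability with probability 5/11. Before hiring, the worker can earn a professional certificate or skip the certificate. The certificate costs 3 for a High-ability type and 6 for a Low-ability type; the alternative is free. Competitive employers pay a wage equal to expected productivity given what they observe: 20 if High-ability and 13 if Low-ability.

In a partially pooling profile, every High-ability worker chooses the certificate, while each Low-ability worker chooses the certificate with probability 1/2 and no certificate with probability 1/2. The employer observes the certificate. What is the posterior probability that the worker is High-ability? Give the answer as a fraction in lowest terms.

12/17

P(the certificate) = (6/11)·1 + (5/11)·(1/2) = 17/22.
By Bayes' rule, P(High-ability | the certificate) = (6/11) / (17/22) = 12/17.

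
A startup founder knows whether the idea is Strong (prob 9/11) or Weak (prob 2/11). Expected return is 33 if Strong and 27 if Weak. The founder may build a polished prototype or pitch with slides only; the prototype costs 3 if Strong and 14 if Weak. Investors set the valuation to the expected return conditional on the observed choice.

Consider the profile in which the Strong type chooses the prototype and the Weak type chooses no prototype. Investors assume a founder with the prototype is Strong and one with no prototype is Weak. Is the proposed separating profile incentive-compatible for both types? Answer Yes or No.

Under these beliefs, the prototype earns valuation 33 and no prototype earns valuation 27.
Strong: the prototype nets 33 − 3 = 30; no prototype nets 27. Strong prefers the prototype.
Weak: the prototype nets 33 − 14 = 19; no prototype nets 27. Weak prefers no prototype.
Neither type deviates, so the separating profile is an equilibrium.

Yes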